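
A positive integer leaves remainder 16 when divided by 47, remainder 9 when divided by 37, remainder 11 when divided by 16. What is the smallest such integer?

17547

The moduli are pairwise coprime; M = 47·37·16 = 27824.
M/47 = 592; 592 ≡ 28 (mod 47); 28·42 ≡ 1, so inverse 42.
M/37 = 752; 752 ≡ 12 (mod 37); 12·34 ≡ 1, so inverse 34.
M/16 = 1739; 1739 ≡ 11 (mod 16); 11·3 ≡ 1, so inverse 3.
n ≡ 16·592·42 + 9·752·34 + 11·1739·3 = 685323.
685323 mod 27824 = 17547.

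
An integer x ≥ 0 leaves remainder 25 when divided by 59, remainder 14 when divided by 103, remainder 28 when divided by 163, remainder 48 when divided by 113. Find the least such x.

The moduli are pairwise coprime; N = 59·103·163·113 = 111932263.
N/59 = 1897157; 1897157 ≡ 12 (mod 59); 12·5 ≡ 1, so inverse 5.
N/103 = 1086721; 1086721 ≡ 71 (mod 103); 71·74 ≡ 1, so inverse 74.
N/163 = 686701; 686701 ≡ 145 (mod 163); 145·9 ≡ 1, so inverse 9.
N/113 = 990551; 990551 ≡ 106 (mod 113); 106·16 ≡ 1, so inverse 16.
x ≡ 25·1897157·5 + 14·1086721·74 + 28·686701·9 + 48·990551·16 = 2296779401.
2296779401 mod 111932263 = 58134141.

58134141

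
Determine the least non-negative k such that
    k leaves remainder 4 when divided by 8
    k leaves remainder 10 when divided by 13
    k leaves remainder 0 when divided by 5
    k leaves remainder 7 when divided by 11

From k ≡ 4 (mod 8) write k = 4 + 8t. Substituting into k ≡ 10 (mod 13) gives 8t ≡ 6 (mod 13), and since 8⁻¹ ≡ 5 (mod 13), t ≡ 4. Hence k ≡ 4 + 8·4 = 36 (mod 104).
From k ≡ 36 (mod 104) write k = 36 + 104t. Substituting into k ≡ 0 (mod 5) gives 104t ≡ 4 (mod 5), and since 4⁻¹ ≡ 4 (mod 5), t ≡ 1. Hence k ≡ 36 + 104·1 = 140 (mod 520).
From k ≡ 140 (mod 520) write k = 140 + 520t. Substituting into k ≡ 7 (mod 11) gives 520t ≡ 10 (mod 11), and since 3⁻¹ ≡ 4 (mod 11), t ≡ 7. Hence k ≡ 140 + 520·7 = 3780 (mod 5720).

3780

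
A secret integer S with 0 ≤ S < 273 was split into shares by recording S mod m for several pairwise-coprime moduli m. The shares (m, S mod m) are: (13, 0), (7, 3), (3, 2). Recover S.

The moduli are pairwise coprime; N = 13·7·3 = 273.
N/13 = 21; 21 ≡ 8 (mod 13); 8·5 ≡ 1, so inverse 5.
N/7 = 39; 39 ≡ 4 (mod 7); 4·2 ≡ 1, so inverse 2.
N/3 = 91; 91 ≡ 1 (mod 3), inverse 1.
S ≡ 0·21·5 + 3·39·2 + 2·91·1 = 416.
416 mod 273 = 143.

143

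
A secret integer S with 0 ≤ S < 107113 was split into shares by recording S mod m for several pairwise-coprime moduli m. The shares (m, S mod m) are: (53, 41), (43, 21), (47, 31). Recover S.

The moduli are pairwise coprime; N = 53·43·47 = 107113.
N/53 = 2021; 2021 ≡ 7 (mod 53); 7·38 ≡ 1, so inverse 38.
N/43 = 2491; 2491 ≡ 40 (mod 43); 40·14 ≡ 1, so inverse 14.
N/47 = 2279; 2279 ≡ 23 (mod 47); 23·45 ≡ 1, so inverse 45.
S ≡ 41·2021·38 + 21·2491·14 + 31·2279·45 = 7060277.
7060277 mod 107113 = 97932.

97932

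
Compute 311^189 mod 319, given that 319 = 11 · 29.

Mod 11: 311 ≡ 3; by Fermat, exponent reduces to 189 mod 10 = 9; 3^9 ≡ 4 (mod 11).
Mod 29: 311 ≡ 21; by Fermat, exponent reduces to 189 mod 28 = 21; 21^21 ≡ 17 (mod 29).
Combine by CRT: x ≡ 4 (mod 11), x ≡ 17 (mod 29) ⇒ x ≡ 191 (mod 319).

191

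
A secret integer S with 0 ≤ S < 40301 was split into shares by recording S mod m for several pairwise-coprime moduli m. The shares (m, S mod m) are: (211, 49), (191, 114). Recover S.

Combine the congruences pairwise.
From S ≡ 49 (mod 211) write S = 49 + 211t. Substituting into S ≡ 114 (mod 191) gives 211t ≡ 65 (mod 191), and since 20⁻¹ ≡ 86 (mod 191), t ≡ 51. Hence S ≡ 49 + 211·51 = 10810 (mod 40301).

10810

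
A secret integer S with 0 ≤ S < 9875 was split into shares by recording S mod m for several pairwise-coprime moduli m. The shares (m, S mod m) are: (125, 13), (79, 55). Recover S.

From S ≡ 13 (mod 125) write S = 13 + 125t. Substituting into S ≡ 55 (mod 79) gives 125t ≡ 42 (mod 79), and since 46⁻¹ ≡ 67 (mod 79), t ≡ 49. Hence S ≡ 13 + 125·49 = 6138 (mod 9875).

6138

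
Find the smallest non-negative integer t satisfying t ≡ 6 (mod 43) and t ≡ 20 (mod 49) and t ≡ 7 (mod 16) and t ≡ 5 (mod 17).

The moduli are pairwise coprime; N = 43·49·16·17 = 573104.
N/43 = 13328; 13328 ≡ 41 (mod 43); 41·21 ≡ 1, so inverse 21.
N/49 = 11696; 11696 ≡ 34 (mod 49); 34·13 ≡ 1, so inverse 13.
N/16 = 35819; 35819 ≡ 11 (mod 16); 11·3 ≡ 1, so inverse 3.
N/17 = 33712; 33712 ≡ 1 (mod 17), inverse 1.
t ≡ 6·13328·21 + 20·11696·13 + 7·35819·3 + 5·33712·1 = 5641047.
5641047 mod 573104 = 483111.

483111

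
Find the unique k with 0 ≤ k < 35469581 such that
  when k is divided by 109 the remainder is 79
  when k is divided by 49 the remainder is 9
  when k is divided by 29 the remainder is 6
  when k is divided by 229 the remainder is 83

5582187

From k ≡ 79 (mod 109) write k = 79 + 109t. Substituting into k ≡ 9 (mod 49) gives 109t ≡ 28 (mod 49), and since 11⁻¹ ≡ 9 (mod 49), t ≡ 7. Hence k ≡ 79 + 109·7 = 842 (mod 5341).
From k ≡ 842 (mod 5341) write k = 842 + 5341t. Substituting into k ≡ 6 (mod 29) gives 5341t ≡ 5 (mod 29), and since 5⁻¹ ≡ 6 (mod 29), t ≡ 1. Hence k ≡ 842 + 5341·1 = 6183 (mod 154889).
From k ≡ 6183 (mod 154889) write k = 6183 + 154889t. Substituting into k ≡ 83 (mod 229) gives 154889t ≡ 83 (mod 229), and since 85⁻¹ ≡ 97 (mod 229), t ≡ 36. Hence k ≡ 6183 + 154889·36 = 5582187 (mod 35469581).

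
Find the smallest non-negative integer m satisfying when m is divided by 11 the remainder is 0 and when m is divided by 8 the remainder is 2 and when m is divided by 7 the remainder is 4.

From m ≡ 0 (mod 11) write m = 0 + 11t. Substituting into m ≡ 2 (mod 8) gives 11t ≡ 2 (mod 8), and since 3⁻¹ ≡ 3 (mod 8), t ≡ 6. Hence m ≡ 0 + 11·6 = 66 (mod 88).
From m ≡ 66 (mod 88) write m = 66 + 88t. Substituting into m ≡ 4 (mod 7) gives 88t ≡ 1 (mod 7), and since 4⁻¹ ≡ 2 (mod 7), t ≡ 2. Hence m ≡ 66 + 88·2 = 242 (mod 616).

242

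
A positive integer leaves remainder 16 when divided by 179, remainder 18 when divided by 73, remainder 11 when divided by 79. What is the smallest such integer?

154851

The moduli are pairwise coprime; N = 179·73·79 = 1032293.
N/179 = 5767; 5767 ≡ 39 (mod 179); 39·101 ≡ 1, so inverse 101.
N/73 = 14141; 14141 ≡ 52 (mod 73); 52·66 ≡ 1, so inverse 66.
N/79 = 13067; 13067 ≡ 32 (mod 79); 32·42 ≡ 1, so inverse 42.
m ≡ 16·5767·101 + 18·14141·66 + 11·13067·42 = 32155934.
32155934 mod 1032293 = 154851.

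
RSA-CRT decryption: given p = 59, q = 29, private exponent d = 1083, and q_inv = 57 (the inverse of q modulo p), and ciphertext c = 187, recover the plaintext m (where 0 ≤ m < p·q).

d_p = d mod (p−1) = 1083 mod 58 = 39; d_q = d mod (q−1) = 19.
m₁ = c^(d_p) mod p: c ≡ 10 (mod 59), and 10^39 mod 59 = 34.
m₂ = c^(d_q) mod q: c ≡ 13 (mod 29), and 13^19 mod 29 = 6.
h = q_inv·(m₁ − m₂) mod p = 57·(34 − 6) mod 59 = 3.
m = m₂ + h·q = 6 + 3·29 = 93.

93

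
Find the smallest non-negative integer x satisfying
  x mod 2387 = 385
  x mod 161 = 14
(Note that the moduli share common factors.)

45738

gcd(2387, 161) = 7 and 7 | (14 − 385), so the pair is consistent; merging gives x ≡ 45738 (mod 54901), where 54901 = lcm(2387, 161).
The solution is unique modulo lcm(2387, 161) = 54901.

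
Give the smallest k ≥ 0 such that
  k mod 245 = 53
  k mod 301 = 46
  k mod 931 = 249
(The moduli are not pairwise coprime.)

Combine the congruences pairwise.
gcd(245, 301) = 7 and 7 | (46 − 53), so the pair is consistent; merging gives k ≡ 6668 (mod 10535), where 10535 = lcm(245, 301).
gcd(10535, 931) = 49 and 49 | (249 − 6668), so the pair is consistent; merging gives k ≡ 143623 (mod 200165), where 200165 = lcm(10535, 931).
The solution is unique modulo lcm(245, 301, 931) = 200165.

143623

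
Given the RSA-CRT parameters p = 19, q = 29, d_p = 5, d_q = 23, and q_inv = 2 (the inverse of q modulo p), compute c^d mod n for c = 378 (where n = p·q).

291

m₁ = c^(d_p) mod p: c ≡ 17 (mod 19), and 17^5 mod 19 = 6.
m₂ = c^(d_q) mod q: c ≡ 1 (mod 29), and 1^23 mod 29 = 1.
h = q_inv·(m₁ − m₂) mod p = 2·(6 − 1) mod 19 = 10.
m = m₂ + h·q = 1 + 10·29 = 291.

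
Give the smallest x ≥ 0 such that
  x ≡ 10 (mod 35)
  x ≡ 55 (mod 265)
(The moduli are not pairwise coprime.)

850

gcd(35, 265) = 5 and 5 | (55 − 10), so the pair is consistent; merging gives x ≡ 850 (mod 1855), where 1855 = lcm(35, 265).
The solution is unique modulo lcm(35, 265) = 1855.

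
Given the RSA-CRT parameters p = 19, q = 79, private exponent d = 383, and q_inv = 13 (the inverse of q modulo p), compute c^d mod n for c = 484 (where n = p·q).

966

d_p = d mod (p−1) = 383 mod 18 = 5; d_q = d mod (q−1) = 71.
m₁ = c^(d_p) mod p: c ≡ 9 (mod 19), and 9^5 mod 19 = 16.
m₂ = c^(d_q) mod q: c ≡ 10 (mod 79), and 10^71 mod 79 = 18.
h = q_inv·(m₁ − m₂) mod p = 13·(16 − 18) mod 19 = 12.
m = m₂ + h·q = 18 + 12·79 = 966.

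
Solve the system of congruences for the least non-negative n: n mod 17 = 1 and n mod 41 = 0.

From n ≡ 1 (mod 17) write n = 1 + 17t. Substituting into n ≡ 0 (mod 41) gives 17t ≡ 40 (mod 41), and since 17⁻¹ ≡ 29 (mod 41), t ≡ 12. Hence n ≡ 1 + 17·12 = 205 (mod 697).

205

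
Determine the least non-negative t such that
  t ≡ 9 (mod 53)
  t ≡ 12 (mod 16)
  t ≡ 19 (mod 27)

3772

Combine the congruences pairwise.
From t ≡ 9 (mod 53) write t = 9 + 53s. Substituting into t ≡ 12 (mod 16) gives 53s ≡ 3 (mod 16), and since 5⁻¹ ≡ 13 (mod 16), s ≡ 7. Hence t ≡ 9 + 53·7 = 380 (mod 848).
From t ≡ 380 (mod 848) write t = 380 + 848s. Substituting into t ≡ 19 (mod 27) gives 848s ≡ 17 (mod 27), and since 11⁻¹ ≡ 5 (mod 27), s ≡ 4. Hence t ≡ 380 + 848·4 = 3772 (mod 22896).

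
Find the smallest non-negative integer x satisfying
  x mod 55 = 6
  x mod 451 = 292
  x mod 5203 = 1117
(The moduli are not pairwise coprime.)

380936

gcd(55, 451) = 11 and 11 | (292 − 6), so the pair is consistent; merging gives x ≡ 2096 (mod 2255), where 2255 = lcm(55, 451).
gcd(2255, 5203) = 11 and 11 | (1117 − 2096), so the pair is consistent; merging gives x ≡ 380936 (mod 1066615), where 1066615 = lcm(2255, 5203).
The solution is unique modulo lcm(55, 451, 5203) = 1066615.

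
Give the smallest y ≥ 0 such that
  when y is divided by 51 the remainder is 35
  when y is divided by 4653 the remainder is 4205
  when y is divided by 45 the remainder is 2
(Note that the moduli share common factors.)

325262

gcd(51, 4653) = 3 and 3 | (4205 − 35), so the pair is consistent; merging gives y ≡ 8858 (mod 79101), where 79101 = lcm(51, 4653).
gcd(79101, 45) = 9 and 9 | (2 − 8858), so the pair is consistent; merging gives y ≡ 325262 (mod 395505), where 395505 = lcm(79101, 45).
The solution is unique modulo lcm(51, 4653, 45) = 395505.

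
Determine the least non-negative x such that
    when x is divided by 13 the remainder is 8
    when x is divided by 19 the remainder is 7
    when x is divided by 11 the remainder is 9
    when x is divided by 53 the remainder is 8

88889

From x ≡ 8 (mod 13) write x = 8 + 13t. Substituting into x ≡ 7 (mod 19) gives 13t ≡ 18 (mod 19), and since 13⁻¹ ≡ 3 (mod 19), t ≡ 16. Hence x ≡ 8 + 13·16 = 216 (mod 247).
From x ≡ 216 (mod 247) write x = 216 + 247t. Substituting into x ≡ 9 (mod 11) gives 247t ≡ 2 (mod 11), and since 5⁻¹ ≡ 9 (mod 11), t ≡ 7. Hence x ≡ 216 + 247·7 = 1945 (mod 2717).
From x ≡ 1945 (mod 2717) write x = 1945 + 2717t. Substituting into x ≡ 8 (mod 53) gives 2717t ≡ 24 (mod 53), and since 14⁻¹ ≡ 19 (mod 53), t ≡ 32. Hence x ≡ 1945 + 2717·32 = 88889 (mod 144001).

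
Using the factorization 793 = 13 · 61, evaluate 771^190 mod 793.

Mod 13: 771 ≡ 4; by Fermat, exponent reduces to 190 mod 12 = 10; 4^10 ≡ 9 (mod 13).
Mod 61: 771 ≡ 39; by Fermat, exponent reduces to 190 mod 60 = 10; 39^10 ≡ 13 (mod 61).
Combine by CRT: x ≡ 9 (mod 13), x ≡ 13 (mod 61) ⇒ x ≡ 74 (mod 793).

74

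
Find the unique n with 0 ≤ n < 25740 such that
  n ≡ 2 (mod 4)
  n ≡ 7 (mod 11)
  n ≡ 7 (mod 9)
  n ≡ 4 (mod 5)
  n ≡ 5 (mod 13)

13174

The moduli are pairwise coprime; M = 4·11·9·5·13 = 25740.
M/4 = 6435; 6435 ≡ 3 (mod 4); 3·3 ≡ 1, so inverse 3.
M/11 = 2340; 2340 ≡ 8 (mod 11); 8·7 ≡ 1, so inverse 7.
M/9 = 2860; 2860 ≡ 7 (mod 9); 7·4 ≡ 1, so inverse 4.
M/5 = 5148; 5148 ≡ 3 (mod 5); 3·2 ≡ 1, so inverse 2.
M/13 = 1980; 1980 ≡ 4 (mod 13); 4·10 ≡ 1, so inverse 10.
n ≡ 2·6435·3 + 7·2340·7 + 7·2860·4 + 4·5148·2 + 5·1980·10 = 373534.
373534 mod 25740 = 13174.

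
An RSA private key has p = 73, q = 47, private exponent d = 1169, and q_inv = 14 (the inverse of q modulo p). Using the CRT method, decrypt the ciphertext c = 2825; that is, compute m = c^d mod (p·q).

2971

d_p = d mod (p−1) = 1169 mod 72 = 17; d_q = d mod (q−1) = 19.
m₁ = c^(d_p) mod p: c ≡ 51 (mod 73), and 51^17 mod 73 = 51.
m₂ = c^(d_q) mod q: c ≡ 5 (mod 47), and 5^19 mod 47 = 10.
h = q_inv·(m₁ − m₂) mod p = 14·(51 − 10) mod 73 = 63.
m = m₂ + h·q = 10 + 63·47 = 2971.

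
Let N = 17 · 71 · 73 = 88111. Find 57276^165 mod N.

Mod 17: 57276 ≡ 3; by Fermat, exponent reduces to 165 mod 16 = 5; 3^5 ≡ 5 (mod 17).
Mod 71: 57276 ≡ 50; by Fermat, exponent reduces to 165 mod 70 = 25; 50^25 ≡ 45 (mod 71).
Mod 73: 57276 ≡ 44; by Fermat, exponent reduces to 165 mod 72 = 21; 44^21 ≡ 43 (mod 73).
Combine by CRT: x ≡ 5 (mod 17), x ≡ 45 (mod 71), x ≡ 43 (mod 73) ⇒ x ≡ 67495 (mod 88111).

67495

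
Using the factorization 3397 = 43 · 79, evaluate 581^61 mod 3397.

Mod 43: 581 ≡ 22; by Fermat, exponent reduces to 61 mod 42 = 19; 22^19 ≡ 39 (mod 43).
Mod 79: 581 ≡ 28; 28^61 ≡ 63 (mod 79).
Combine by CRT: x ≡ 39 (mod 43), x ≡ 63 (mod 79) ⇒ x ≡ 2275 (mod 3397).

2275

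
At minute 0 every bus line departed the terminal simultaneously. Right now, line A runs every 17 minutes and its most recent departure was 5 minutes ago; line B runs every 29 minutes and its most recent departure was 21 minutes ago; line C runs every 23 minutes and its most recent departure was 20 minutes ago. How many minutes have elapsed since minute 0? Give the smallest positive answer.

5241

From t ≡ 5 (mod 17) write t = 5 + 17s. Substituting into t ≡ 21 (mod 29) gives 17s ≡ 16 (mod 29), and since 17⁻¹ ≡ 12 (mod 29), s ≡ 18. Hence t ≡ 5 + 17·18 = 311 (mod 493).
From t ≡ 311 (mod 493) write t = 311 + 493s. Substituting into t ≡ 20 (mod 23) gives 493s ≡ 8 (mod 23), and since 10⁻¹ ≡ 7 (mod 23), s ≡ 10. Hence t ≡ 311 + 493·10 = 5241 (mod 11339).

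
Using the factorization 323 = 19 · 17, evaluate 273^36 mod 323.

Mod 19: 273 ≡ 7; since 18 | 36, by Fermat 7^36 ≡ 1 (mod 19).
Mod 17: 273 ≡ 1; by Fermat, exponent reduces to 36 mod 16 = 4; 1^4 ≡ 1 (mod 17).
Combine by CRT: x ≡ 1 (mod 19), x ≡ 1 (mod 17) ⇒ x ≡ 1 (mod 323).

1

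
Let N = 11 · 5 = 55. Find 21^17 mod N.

Mod 11: 21 ≡ 10; by Fermat, exponent reduces to 17 mod 10 = 7; 10^7 ≡ 10 (mod 11).
Mod 5: 21 ≡ 1; by Fermat, exponent reduces to 17 mod 4 = 1; 1^1 ≡ 1 (mod 5).
Combine by CRT: x ≡ 10 (mod 11), x ≡ 1 (mod 5) ⇒ x ≡ 21 (mod 55).

21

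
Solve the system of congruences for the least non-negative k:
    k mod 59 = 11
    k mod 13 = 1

Combine the congruences pairwise.
From k ≡ 11 (mod 59) write k = 11 + 59t. Substituting into k ≡ 1 (mod 13) gives 59t ≡ 3 (mod 13), and since 7⁻¹ ≡ 2 (mod 13), t ≡ 6. Hence k ≡ 11 + 59·6 = 365 (mod 767).

365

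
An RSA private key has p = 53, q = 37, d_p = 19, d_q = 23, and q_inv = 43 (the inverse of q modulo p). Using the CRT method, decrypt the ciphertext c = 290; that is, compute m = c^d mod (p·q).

m₁ = c^(d_p) mod p: c ≡ 25 (mod 53), and 25^19 mod 53 = 6.
m₂ = c^(d_q) mod q: c ≡ 31 (mod 37), and 31^23 mod 37 = 6.
h = q_inv·(m₁ − m₂) mod p = 43·(6 − 6) mod 53 = 0.
m = m₂ + h·q = 6 + 0·37 = 6.

6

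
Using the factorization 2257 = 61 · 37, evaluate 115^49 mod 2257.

669

Mod 61: 115 ≡ 54; 54^49 ≡ 59 (mod 61).
Mod 37: 115 ≡ 4; by Fermat, exponent reduces to 49 mod 36 = 13; 4^13 ≡ 3 (mod 37).
Combine by CRT: x ≡ 59 (mod 61), x ≡ 3 (mod 37) ⇒ x ≡ 669 (mod 2257).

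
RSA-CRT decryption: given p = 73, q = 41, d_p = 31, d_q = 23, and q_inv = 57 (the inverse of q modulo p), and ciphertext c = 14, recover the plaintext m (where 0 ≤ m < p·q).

m₁ = c^(d_p) mod p: c ≡ 14 (mod 73), and 14^31 mod 73 = 42.
m₂ = c^(d_q) mod q: c ≡ 14 (mod 41), and 14^23 mod 41 = 3.
h = q_inv·(m₁ − m₂) mod p = 57·(42 − 3) mod 73 = 33.
m = m₂ + h·q = 3 + 33·41 = 1356.

1356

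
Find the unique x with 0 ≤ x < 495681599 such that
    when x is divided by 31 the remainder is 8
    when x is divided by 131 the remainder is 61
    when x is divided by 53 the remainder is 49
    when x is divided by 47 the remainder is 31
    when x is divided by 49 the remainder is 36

390329626

From x ≡ 8 (mod 31) write x = 8 + 31t. Substituting into x ≡ 61 (mod 131) gives 31t ≡ 53 (mod 131), and since 31⁻¹ ≡ 93 (mod 131), t ≡ 82. Hence x ≡ 8 + 31·82 = 2550 (mod 4061).
From x ≡ 2550 (mod 4061) write x = 2550 + 4061t. Substituting into x ≡ 49 (mod 53) gives 4061t ≡ 43 (mod 53), and since 33⁻¹ ≡ 45 (mod 53), t ≡ 27. Hence x ≡ 2550 + 4061·27 = 112197 (mod 215233).
From x ≡ 112197 (mod 215233) write x = 112197 + 215233t. Substituting into x ≡ 31 (mod 47) gives 215233t ≡ 23 (mod 47), and since 20⁻¹ ≡ 40 (mod 47), t ≡ 27. Hence x ≡ 112197 + 215233·27 = 5923488 (mod 10115951).
From x ≡ 5923488 (mod 10115951) write x = 5923488 + 10115951t. Substituting into x ≡ 36 (mod 49) gives 10115951t ≡ 11 (mod 49), and since 48⁻¹ ≡ 48 (mod 49), t ≡ 38. Hence x ≡ 5923488 + 10115951·38 = 390329626 (mod 495681599).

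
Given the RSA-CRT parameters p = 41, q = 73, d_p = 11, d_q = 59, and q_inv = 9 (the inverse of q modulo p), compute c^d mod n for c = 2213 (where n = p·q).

m₁ = c^(d_p) mod p: c ≡ 40 (mod 41), and 40^11 mod 41 = 40.
m₂ = c^(d_q) mod q: c ≡ 23 (mod 73), and 23^59 mod 73 = 67.
h = q_inv·(m₁ − m₂) mod p = 9·(40 − 67) mod 41 = 3.
m = m₂ + h·q = 67 + 3·73 = 286.

286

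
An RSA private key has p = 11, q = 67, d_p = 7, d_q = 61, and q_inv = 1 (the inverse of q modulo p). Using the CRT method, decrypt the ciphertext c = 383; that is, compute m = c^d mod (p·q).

191

m₁ = c^(d_p) mod p: c ≡ 9 (mod 11), and 9^7 mod 11 = 4.
m₂ = c^(d_q) mod q: c ≡ 48 (mod 67), and 48^61 mod 67 = 57.
h = q_inv·(m₁ − m₂) mod p = 1·(4 − 57) mod 11 = 2.
m = m₂ + h·q = 57 + 2·67 = 191.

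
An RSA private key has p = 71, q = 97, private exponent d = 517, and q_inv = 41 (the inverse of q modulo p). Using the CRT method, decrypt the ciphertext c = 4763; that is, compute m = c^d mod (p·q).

5199

d_p = d mod (p−1) = 517 mod 70 = 27; d_q = d mod (q−1) = 37.
m₁ = c^(d_p) mod p: c ≡ 6 (mod 71), and 6^27 mod 71 = 16.
m₂ = c^(d_q) mod q: c ≡ 10 (mod 97), and 10^37 mod 97 = 58.
h = q_inv·(m₁ − m₂) mod p = 41·(16 − 58) mod 71 = 53.
m = m₂ + h·q = 58 + 53·97 = 5199.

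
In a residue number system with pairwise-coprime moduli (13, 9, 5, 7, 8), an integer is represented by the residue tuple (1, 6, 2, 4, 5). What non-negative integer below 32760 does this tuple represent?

27717

Combine the congruences pairwise.
From x ≡ 1 (mod 13) write x = 1 + 13t. Substituting into x ≡ 6 (mod 9) gives 13t ≡ 5 (mod 9), and since 4⁻¹ ≡ 7 (mod 9), t ≡ 8. Hence x ≡ 1 + 13·8 = 105 (mod 117).
From x ≡ 105 (mod 117) write x = 105 + 117t. Substituting into x ≡ 2 (mod 5) gives 117t ≡ 2 (mod 5), and since 2⁻¹ ≡ 3 (mod 5), t ≡ 1. Hence x ≡ 105 + 117·1 = 222 (mod 585).
From x ≡ 222 (mod 585) write x = 222 + 585t. Substituting into x ≡ 4 (mod 7) gives 585t ≡ 6 (mod 7), and since 4⁻¹ ≡ 2 (mod 7), t ≡ 5. Hence x ≡ 222 + 585·5 = 3147 (mod 4095).
From x ≡ 3147 (mod 4095) write x = 3147 + 4095t. Substituting into x ≡ 5 (mod 8) gives 4095t ≡ 2 (mod 8), and since 7⁻¹ ≡ 7 (mod 8), t ≡ 6. Hence x ≡ 3147 + 4095·6 = 27717 (mod 32760).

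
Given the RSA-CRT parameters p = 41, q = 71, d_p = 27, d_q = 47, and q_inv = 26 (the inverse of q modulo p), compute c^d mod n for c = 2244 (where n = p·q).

m₁ = c^(d_p) mod p: c ≡ 30 (mod 41), and 30^27 mod 41 = 35.
m₂ = c^(d_q) mod q: c ≡ 43 (mod 71), and 43^47 mod 71 = 19.
h = q_inv·(m₁ − m₂) mod p = 26·(35 − 19) mod 41 = 6.
m = m₂ + h·q = 19 + 6·71 = 445.

445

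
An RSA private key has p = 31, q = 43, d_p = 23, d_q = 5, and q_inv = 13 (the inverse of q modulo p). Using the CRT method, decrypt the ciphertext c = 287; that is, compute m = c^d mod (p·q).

450

m₁ = c^(d_p) mod p: c ≡ 8 (mod 31), and 8^23 mod 31 = 16.
m₂ = c^(d_q) mod q: c ≡ 29 (mod 43), and 29^5 mod 43 = 20.
h = q_inv·(m₁ − m₂) mod p = 13·(16 − 20) mod 31 = 10.
m = m₂ + h·q = 20 + 10·43 = 450.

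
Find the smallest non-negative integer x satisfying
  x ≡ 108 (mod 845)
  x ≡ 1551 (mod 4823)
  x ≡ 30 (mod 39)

gcd(845, 4823) = 13 and 13 | (1551 − 108), so the pair is consistent; merging gives x ≡ 310223 (mod 313495), where 313495 = lcm(845, 4823).
gcd(313495, 39) = 13 and 13 | (30 − 310223), so the pair is consistent; merging gives x ≡ 623718 (mod 940485), where 940485 = lcm(313495, 39).
The solution is unique modulo lcm(845, 4823, 39) = 940485.

623718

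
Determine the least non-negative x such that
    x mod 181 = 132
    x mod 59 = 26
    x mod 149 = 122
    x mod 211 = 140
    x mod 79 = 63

20120251180

The moduli are pairwise coprime; N = 181·59·149·211·79 = 26523229399.
N/181 = 146537179; 146537179 ≡ 122 (mod 181); 122·46 ≡ 1, so inverse 46.
N/59 = 449546261; 449546261 ≡ 9 (mod 59); 9·46 ≡ 1, so inverse 46.
N/149 = 178008251; 178008251 ≡ 37 (mod 149); 37·145 ≡ 1, so inverse 145.
N/211 = 125702509; 125702509 ≡ 103 (mod 211); 103·84 ≡ 1, so inverse 84.
N/79 = 335737081; 335737081 ≡ 37 (mod 79); 37·47 ≡ 1, so inverse 47.
x ≡ 132·146537179·46 + 26·449546261·46 + 122·178008251·145 + 140·125702509·84 + 63·335737081·47 = 7048776041915.
7048776041915 mod 26523229399 = 20120251180.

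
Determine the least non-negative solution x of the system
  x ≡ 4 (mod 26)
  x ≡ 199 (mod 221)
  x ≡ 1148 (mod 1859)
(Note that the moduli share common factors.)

49482

gcd(26, 221) = 13 and 13 | (199 − 4), so the pair is consistent; merging gives x ≡ 420 (mod 442), where 442 = lcm(26, 221).
gcd(442, 1859) = 13 and 13 | (1148 − 420), so the pair is consistent; merging gives x ≡ 49482 (mod 63206), where 63206 = lcm(442, 1859).
The solution is unique modulo lcm(26, 221, 1859) = 63206.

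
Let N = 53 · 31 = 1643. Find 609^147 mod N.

Mod 53: 609 ≡ 26; by Fermat, exponent reduces to 147 mod 52 = 43; 26^43 ≡ 18 (mod 53).
Mod 31: 609 ≡ 20; by Fermat, exponent reduces to 147 mod 30 = 27; 20^27 ≡ 16 (mod 31).
Combine by CRT: x ≡ 18 (mod 53), x ≡ 16 (mod 31) ⇒ x ≡ 760 (mod 1643).

760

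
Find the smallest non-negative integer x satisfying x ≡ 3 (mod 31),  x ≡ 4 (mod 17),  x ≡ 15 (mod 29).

14573

Combine the congruences pairwise.
From x ≡ 3 (mod 31) write x = 3 + 31t. Substituting into x ≡ 4 (mod 17) gives 31t ≡ 1 (mod 17), and since 14⁻¹ ≡ 11 (mod 17), t ≡ 11. Hence x ≡ 3 + 31·11 = 344 (mod 527).
From x ≡ 344 (mod 527) write x = 344 + 527t. Substituting into x ≡ 15 (mod 29) gives 527t ≡ 19 (mod 29), and since 5⁻¹ ≡ 6 (mod 29), t ≡ 27. Hence x ≡ 344 + 527·27 = 14573 (mod 15283).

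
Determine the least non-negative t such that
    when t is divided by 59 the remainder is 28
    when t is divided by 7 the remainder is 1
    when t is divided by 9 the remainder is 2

The moduli are pairwise coprime; N = 59·7·9 = 3717.
N/59 = 63; 63 ≡ 4 (mod 59); 4·15 ≡ 1, so inverse 15.
N/7 = 531; 531 ≡ 6 (mod 7); 6·6 ≡ 1, so inverse 6.
N/9 = 413; 413 ≡ 8 (mod 9); 8·8 ≡ 1, so inverse 8.
t ≡ 28·63·15 + 1·531·6 + 2·413·8 = 36254.
36254 mod 3717 = 2801.

2801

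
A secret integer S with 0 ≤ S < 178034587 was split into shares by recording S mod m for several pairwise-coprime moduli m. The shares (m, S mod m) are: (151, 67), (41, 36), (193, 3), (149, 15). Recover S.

Combine the congruences pairwise.
From S ≡ 67 (mod 151) write S = 67 + 151t. Substituting into S ≡ 36 (mod 41) gives 151t ≡ 10 (mod 41), and since 28⁻¹ ≡ 22 (mod 41), t ≡ 15. Hence S ≡ 67 + 151·15 = 2332 (mod 6191).
From S ≡ 2332 (mod 6191) write S = 2332 + 6191t. Substituting into S ≡ 3 (mod 193) gives 6191t ≡ 180 (mod 193), and since 15⁻¹ ≡ 103 (mod 193), t ≡ 12. Hence S ≡ 2332 + 6191·12 = 76624 (mod 1194863).
From S ≡ 76624 (mod 1194863) write S = 76624 + 1194863t. Substituting into S ≡ 15 (mod 149) gives 1194863t ≡ 126 (mod 149), and since 32⁻¹ ≡ 14 (mod 149), t ≡ 125. Hence S ≡ 76624 + 1194863·125 = 149434499 (mod 178034587).

149434499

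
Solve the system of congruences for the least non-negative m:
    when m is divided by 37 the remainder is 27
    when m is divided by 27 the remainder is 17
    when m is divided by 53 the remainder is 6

The moduli are pairwise coprime; N = 37·27·53 = 52947.
N/37 = 1431; 1431 ≡ 25 (mod 37); 25·3 ≡ 1, so inverse 3.
N/27 = 1961; 1961 ≡ 17 (mod 27); 17·8 ≡ 1, so inverse 8.
N/53 = 999; 999 ≡ 45 (mod 53); 45·33 ≡ 1, so inverse 33.
m ≡ 27·1431·3 + 17·1961·8 + 6·999·33 = 580409.
580409 mod 52947 = 50939.

50939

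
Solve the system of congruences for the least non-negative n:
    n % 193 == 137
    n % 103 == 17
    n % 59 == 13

The moduli are pairwise coprime; M = 193·103·59 = 1172861.
M/193 = 6077; 6077 ≡ 94 (mod 193); 94·154 ≡ 1, so inverse 154.
M/103 = 11387; 11387 ≡ 57 (mod 103); 57·47 ≡ 1, so inverse 47.
M/59 = 19879; 19879 ≡ 55 (mod 59); 55·44 ≡ 1, so inverse 44.
n ≡ 137·6077·154 + 17·11387·47 + 13·19879·44 = 148681547.
148681547 mod 1172861 = 901061.

901061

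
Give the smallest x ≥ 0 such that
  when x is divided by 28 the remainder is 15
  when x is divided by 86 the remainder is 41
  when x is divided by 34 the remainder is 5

1331

Combine the congruences pairwise.
gcd(28, 86) = 2 and 2 | (41 − 15), so the pair is consistent; merging gives x ≡ 127 (mod 1204), where 1204 = lcm(28, 86).
gcd(1204, 34) = 2 and 2 | (5 − 127), so the pair is consistent; merging gives x ≡ 1331 (mod 20468), where 20468 = lcm(1204, 34).
The solution is unique modulo lcm(28, 86, 34) = 20468.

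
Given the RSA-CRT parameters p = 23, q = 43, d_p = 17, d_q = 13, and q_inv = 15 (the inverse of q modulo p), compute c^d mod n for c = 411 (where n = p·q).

m₁ = c^(d_p) mod p: c ≡ 20 (mod 23), and 20^17 mod 23 = 7.
m₂ = c^(d_q) mod q: c ≡ 24 (mod 43), and 24^13 mod 43 = 23.
h = q_inv·(m₁ − m₂) mod p = 15·(7 − 23) mod 23 = 13.
m = m₂ + h·q = 23 + 13·43 = 582.

582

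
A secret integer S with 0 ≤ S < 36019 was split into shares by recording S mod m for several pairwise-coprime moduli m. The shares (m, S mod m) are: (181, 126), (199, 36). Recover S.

1031

Combine the congruences pairwise.
From S ≡ 126 (mod 181) write S = 126 + 181t. Substituting into S ≡ 36 (mod 199) gives 181t ≡ 109 (mod 199), and since 181⁻¹ ≡ 11 (mod 199), t ≡ 5. Hence S ≡ 126 + 181·5 = 1031 (mod 36019).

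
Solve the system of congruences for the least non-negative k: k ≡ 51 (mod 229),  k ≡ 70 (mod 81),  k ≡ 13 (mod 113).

Combine the congruences pairwise.
From k ≡ 51 (mod 229) write k = 51 + 229t. Substituting into k ≡ 70 (mod 81) gives 229t ≡ 19 (mod 81), and since 67⁻¹ ≡ 52 (mod 81), t ≡ 16. Hence k ≡ 51 + 229·16 = 3715 (mod 18549).
From k ≡ 3715 (mod 18549) write k = 3715 + 18549t. Substituting into k ≡ 13 (mod 113) gives 18549t ≡ 27 (mod 113), and since 17⁻¹ ≡ 20 (mod 113), t ≡ 88. Hence k ≡ 3715 + 18549·88 = 1636027 (mod 2096037).

1636027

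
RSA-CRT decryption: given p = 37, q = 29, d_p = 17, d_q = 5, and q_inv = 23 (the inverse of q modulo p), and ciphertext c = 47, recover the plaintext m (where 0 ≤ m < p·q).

m₁ = c^(d_p) mod p: c ≡ 10 (mod 37), and 10^17 mod 37 = 26.
m₂ = c^(d_q) mod q: c ≡ 18 (mod 29), and 18^5 mod 29 = 15.
h = q_inv·(m₁ − m₂) mod p = 23·(26 − 15) mod 37 = 31.
m = m₂ + h·q = 15 + 31·29 = 914.

914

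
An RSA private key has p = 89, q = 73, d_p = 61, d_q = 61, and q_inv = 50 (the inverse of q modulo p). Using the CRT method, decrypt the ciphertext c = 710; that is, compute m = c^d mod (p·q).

915

m₁ = c^(d_p) mod p: c ≡ 87 (mod 89), and 87^61 mod 89 = 25.
m₂ = c^(d_q) mod q: c ≡ 53 (mod 73), and 53^61 mod 73 = 39.
h = q_inv·(m₁ − m₂) mod p = 50·(25 − 39) mod 89 = 12.
m = m₂ + h·q = 39 + 12·73 = 915.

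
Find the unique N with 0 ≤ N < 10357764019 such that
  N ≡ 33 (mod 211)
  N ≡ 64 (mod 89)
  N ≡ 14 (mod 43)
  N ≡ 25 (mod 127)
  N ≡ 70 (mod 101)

2494910453

Combine the congruences pairwise.
From N ≡ 33 (mod 211) write N = 33 + 211t. Substituting into N ≡ 64 (mod 89) gives 211t ≡ 31 (mod 89), and since 33⁻¹ ≡ 27 (mod 89), t ≡ 36. Hence N ≡ 33 + 211·36 = 7629 (mod 18779).
From N ≡ 7629 (mod 18779) write N = 7629 + 18779t. Substituting into N ≡ 14 (mod 43) gives 18779t ≡ 39 (mod 43), and since 31⁻¹ ≡ 25 (mod 43), t ≡ 29. Hence N ≡ 7629 + 18779·29 = 552220 (mod 807497).
From N ≡ 552220 (mod 807497) write N = 552220 + 807497t. Substituting into N ≡ 25 (mod 127) gives 807497t ≡ 1 (mod 127), and since 31⁻¹ ≡ 41 (mod 127), t ≡ 41. Hence N ≡ 552220 + 807497·41 = 33659597 (mod 102552119).
From N ≡ 33659597 (mod 102552119) write N = 33659597 + 102552119t. Substituting into N ≡ 70 (mod 101) gives 102552119t ≡ 36 (mod 101), and since 52⁻¹ ≡ 68 (mod 101), t ≡ 24. Hence N ≡ 33659597 + 102552119·24 = 2494910453 (mod 10357764019).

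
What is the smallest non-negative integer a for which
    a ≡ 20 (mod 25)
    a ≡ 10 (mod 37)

195

From a ≡ 20 (mod 25) write a = 20 + 25t. Substituting into a ≡ 10 (mod 37) gives 25t ≡ 27 (mod 37), and since 25⁻¹ ≡ 3 (mod 37), t ≡ 7. Hence a ≡ 20 + 25·7 = 195 (mod 925).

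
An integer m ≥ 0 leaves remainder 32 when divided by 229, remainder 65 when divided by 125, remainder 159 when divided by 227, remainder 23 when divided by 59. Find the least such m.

The moduli are pairwise coprime; N = 229·125·227·59 = 383374625.
N/229 = 1674125; 1674125 ≡ 135 (mod 229); 135·95 ≡ 1, so inverse 95.
N/125 = 3066997; 3066997 ≡ 122 (mod 125); 122·83 ≡ 1, so inverse 83.
N/227 = 1688875; 1688875 ≡ 222 (mod 227); 222·136 ≡ 1, so inverse 136.
N/59 = 6497875; 6497875 ≡ 28 (mod 59); 28·19 ≡ 1, so inverse 19.
m ≡ 32·1674125·95 + 65·3066997·83 + 159·1688875·136 + 23·6497875·19 = 60995593190.
60995593190 mod 383374625 = 39027815.

39027815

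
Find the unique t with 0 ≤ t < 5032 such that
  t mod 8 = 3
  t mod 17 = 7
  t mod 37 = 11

4155

The moduli are pairwise coprime; N = 8·17·37 = 5032.
N/8 = 629; 629 ≡ 5 (mod 8); 5·5 ≡ 1, so inverse 5.
N/17 = 296; 296 ≡ 7 (mod 17); 7·5 ≡ 1, so inverse 5.
N/37 = 136; 136 ≡ 25 (mod 37); 25·3 ≡ 1, so inverse 3.
t ≡ 3·629·5 + 7·296·5 + 11·136·3 = 24283.
24283 mod 5032 = 4155.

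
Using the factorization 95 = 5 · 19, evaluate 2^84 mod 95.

11

Mod 5: 2 ≡ 2; since 4 | 84, by Fermat 2^84 ≡ 1 (mod 5).
Mod 19: 2 ≡ 2; by Fermat, exponent reduces to 84 mod 18 = 12; 2^12 ≡ 11 (mod 19).
Combine by CRT: x ≡ 1 (mod 5), x ≡ 11 (mod 19) ⇒ x ≡ 11 (mod 95).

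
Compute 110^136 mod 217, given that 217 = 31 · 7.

107

Mod 31: 110 ≡ 17; by Fermat, exponent reduces to 136 mod 30 = 16; 17^16 ≡ 14 (mod 31).
Mod 7: 110 ≡ 5; by Fermat, exponent reduces to 136 mod 6 = 4; 5^4 ≡ 2 (mod 7).
Combine by CRT: x ≡ 14 (mod 31), x ≡ 2 (mod 7) ⇒ x ≡ 107 (mod 217).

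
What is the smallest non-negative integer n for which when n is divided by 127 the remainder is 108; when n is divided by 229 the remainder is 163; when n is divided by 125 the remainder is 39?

The moduli are pairwise coprime; M = 127·229·125 = 3635375.
M/127 = 28625; 28625 ≡ 50 (mod 127); 50·94 ≡ 1, so inverse 94.
M/229 = 15875; 15875 ≡ 74 (mod 229); 74·65 ≡ 1, so inverse 65.
M/125 = 29083; 29083 ≡ 83 (mod 125); 83·122 ≡ 1, so inverse 122.
n ≡ 108·28625·94 + 163·15875·65 + 39·29083·122 = 597173539.
597173539 mod 3635375 = 972039.

972039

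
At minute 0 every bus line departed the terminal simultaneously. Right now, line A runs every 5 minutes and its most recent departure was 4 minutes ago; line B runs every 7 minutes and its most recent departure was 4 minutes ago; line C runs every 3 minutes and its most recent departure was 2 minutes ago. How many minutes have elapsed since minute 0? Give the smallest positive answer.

74

The moduli are pairwise coprime; N = 5·7·3 = 105.
N/5 = 21; 21 ≡ 1 (mod 5), inverse 1.
N/7 = 15; 15 ≡ 1 (mod 7), inverse 1.
N/3 = 35; 35 ≡ 2 (mod 3); 2·2 ≡ 1, so inverse 2.
t ≡ 4·21·1 + 4·15·1 + 2·35·2 = 284.
284 mod 105 = 74.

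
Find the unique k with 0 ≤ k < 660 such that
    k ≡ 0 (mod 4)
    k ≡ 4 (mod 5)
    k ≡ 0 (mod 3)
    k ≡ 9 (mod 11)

504

From k ≡ 0 (mod 4) write k = 0 + 4t. Substituting into k ≡ 4 (mod 5) gives 4t ≡ 4 (mod 5), and since 4⁻¹ ≡ 4 (mod 5), t ≡ 1. Hence k ≡ 0 + 4·1 = 4 (mod 20).
From k ≡ 4 (mod 20) write k = 4 + 20t. Substituting into k ≡ 0 (mod 3) gives 20t ≡ 2 (mod 3), and since 2⁻¹ ≡ 2 (mod 3), t ≡ 1. Hence k ≡ 4 + 20·1 = 24 (mod 60).
From k ≡ 24 (mod 60) write k = 24 + 60t. Substituting into k ≡ 9 (mod 11) gives 60t ≡ 7 (mod 11), and since 5⁻¹ ≡ 9 (mod 11), t ≡ 8. Hence k ≡ 24 + 60·8 = 504 (mod 660).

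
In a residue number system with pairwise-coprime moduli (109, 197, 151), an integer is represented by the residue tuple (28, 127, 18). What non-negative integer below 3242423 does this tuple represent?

The moduli are pairwise coprime; N = 109·197·151 = 3242423.
N/109 = 29747; 29747 ≡ 99 (mod 109); 99·98 ≡ 1, so inverse 98.
N/197 = 16459; 16459 ≡ 108 (mod 197); 108·166 ≡ 1, so inverse 166.
N/151 = 21473; 21473 ≡ 31 (mod 151); 31·39 ≡ 1, so inverse 39.
x ≡ 28·29747·98 + 127·16459·166 + 18·21473·39 = 443688452.
443688452 mod 3242423 = 2718924.

2718924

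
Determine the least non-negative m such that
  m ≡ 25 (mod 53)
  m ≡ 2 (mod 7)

184

Combine the congruences pairwise.
From m ≡ 25 (mod 53) write m = 25 + 53t. Substituting into m ≡ 2 (mod 7) gives 53t ≡ 5 (mod 7), and since 4⁻¹ ≡ 2 (mod 7), t ≡ 3. Hence m ≡ 25 + 53·3 = 184 (mod 371).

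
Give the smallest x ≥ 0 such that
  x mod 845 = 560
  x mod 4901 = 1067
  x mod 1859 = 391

gcd(845, 4901) = 169 and 169 | (1067 − 560), so the pair is consistent; merging gives x ≡ 15770 (mod 24505), where 24505 = lcm(845, 4901).
gcd(24505, 1859) = 169 and 169 | (391 − 15770), so the pair is consistent; merging gives x ≡ 113790 (mod 269555), where 269555 = lcm(24505, 1859).
The solution is unique modulo lcm(845, 4901, 1859) = 269555.

113790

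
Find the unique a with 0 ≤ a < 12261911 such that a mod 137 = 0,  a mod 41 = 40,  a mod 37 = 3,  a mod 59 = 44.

Combine the congruences pairwise.
From a ≡ 0 (mod 137) write a = 0 + 137t. Substituting into a ≡ 40 (mod 41) gives 137t ≡ 40 (mod 41), and since 14⁻¹ ≡ 3 (mod 41), t ≡ 38. Hence a ≡ 0 + 137·38 = 5206 (mod 5617).
From a ≡ 5206 (mod 5617) write a = 5206 + 5617t. Substituting into a ≡ 3 (mod 37) gives 5617t ≡ 14 (mod 37), and since 30⁻¹ ≡ 21 (mod 37), t ≡ 35. Hence a ≡ 5206 + 5617·35 = 201801 (mod 207829).
From a ≡ 201801 (mod 207829) write a = 201801 + 207829t. Substituting into a ≡ 44 (mod 59) gives 207829t ≡ 23 (mod 59), and since 31⁻¹ ≡ 40 (mod 59), t ≡ 35. Hence a ≡ 201801 + 207829·35 = 7475816 (mod 12261911).

7475816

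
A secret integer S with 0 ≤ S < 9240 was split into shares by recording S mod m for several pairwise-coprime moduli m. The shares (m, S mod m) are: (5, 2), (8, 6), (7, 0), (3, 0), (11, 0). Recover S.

462

From S ≡ 2 (mod 5) write S = 2 + 5t. Substituting into S ≡ 6 (mod 8) gives 5t ≡ 4 (mod 8), and since 5⁻¹ ≡ 5 (mod 8), t ≡ 4. Hence S ≡ 2 + 5·4 = 22 (mod 40).
From S ≡ 22 (mod 40) write S = 22 + 40t. Substituting into S ≡ 0 (mod 7) gives 40t ≡ 6 (mod 7), and since 5⁻¹ ≡ 3 (mod 7), t ≡ 4. Hence S ≡ 22 + 40·4 = 182 (mod 280).
From S ≡ 182 (mod 280) write S = 182 + 280t. Substituting into S ≡ 0 (mod 3) gives 280t ≡ 1 (mod 3), and since 1⁻¹ ≡ 1 (mod 3), t ≡ 1. Hence S ≡ 182 + 280·1 = 462 (mod 840).
From S ≡ 462 (mod 840) write S = 462 + 840t. Substituting into S ≡ 0 (mod 11) gives 840t ≡ 0 (mod 11), and since 4⁻¹ ≡ 3 (mod 11), t ≡ 0. Hence S ≡ 462 + 840·0 = 462 (mod 9240).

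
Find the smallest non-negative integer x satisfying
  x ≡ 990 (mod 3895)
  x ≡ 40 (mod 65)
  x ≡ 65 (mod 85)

285325

Combine the congruences pairwise.
gcd(3895, 65) = 5 and 5 | (40 − 990), so the pair is consistent; merging gives x ≡ 32150 (mod 50635), where 50635 = lcm(3895, 65).
gcd(50635, 85) = 5 and 5 | (65 − 32150), so the pair is consistent; merging gives x ≡ 285325 (mod 860795), where 860795 = lcm(50635, 85).
The solution is unique modulo lcm(3895, 65, 85) = 860795.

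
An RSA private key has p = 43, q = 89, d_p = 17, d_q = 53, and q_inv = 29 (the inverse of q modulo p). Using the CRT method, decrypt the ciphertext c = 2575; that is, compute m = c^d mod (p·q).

2896

m₁ = c^(d_p) mod p: c ≡ 38 (mod 43), and 38^17 mod 43 = 15.
m₂ = c^(d_q) mod q: c ≡ 83 (mod 89), and 83^53 mod 89 = 48.
h = q_inv·(m₁ − m₂) mod p = 29·(15 − 48) mod 43 = 32.
m = m₂ + h·q = 48 + 32·89 = 2896.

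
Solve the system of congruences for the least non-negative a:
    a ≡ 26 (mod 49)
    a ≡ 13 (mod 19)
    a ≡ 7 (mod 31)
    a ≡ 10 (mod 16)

406138

The moduli are pairwise coprime; N = 49·19·31·16 = 461776.
N/49 = 9424; 9424 ≡ 16 (mod 49); 16·46 ≡ 1, so inverse 46.
N/19 = 24304; 24304 ≡ 3 (mod 19); 3·13 ≡ 1, so inverse 13.
N/31 = 14896; 14896 ≡ 16 (mod 31); 16·2 ≡ 1, so inverse 2.
N/16 = 28861; 28861 ≡ 13 (mod 16); 13·5 ≡ 1, so inverse 5.
a ≡ 26·9424·46 + 13·24304·13 + 7·14896·2 + 10·28861·5 = 17030074.
17030074 mod 461776 = 406138.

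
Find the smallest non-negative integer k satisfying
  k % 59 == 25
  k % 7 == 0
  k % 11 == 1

From k ≡ 25 (mod 59) write k = 25 + 59t. Substituting into k ≡ 0 (mod 7) gives 59t ≡ 3 (mod 7), and since 3⁻¹ ≡ 5 (mod 7), t ≡ 1. Hence k ≡ 25 + 59·1 = 84 (mod 413).
From k ≡ 84 (mod 413) write k = 84 + 413t. Substituting into k ≡ 1 (mod 11) gives 413t ≡ 5 (mod 11), and since 6⁻¹ ≡ 2 (mod 11), t ≡ 10. Hence k ≡ 84 + 413·10 = 4214 (mod 4543).

4214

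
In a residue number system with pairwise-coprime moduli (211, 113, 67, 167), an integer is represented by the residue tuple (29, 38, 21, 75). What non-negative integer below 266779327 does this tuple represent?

The moduli are pairwise coprime; N = 211·113·67·167 = 266779327.
N/211 = 1264357; 1264357 ≡ 45 (mod 211); 45·136 ≡ 1, so inverse 136.
N/113 = 2360879; 2360879 ≡ 83 (mod 113); 83·64 ≡ 1, so inverse 64.
N/67 = 3981781; 3981781 ≡ 38 (mod 67); 38·30 ≡ 1, so inverse 30.
N/167 = 1597481; 1597481 ≡ 126 (mod 167); 126·57 ≡ 1, so inverse 57.
x ≡ 29·1264357·136 + 38·2360879·64 + 21·3981781·30 + 75·1597481·57 = 20066035041.
20066035041 mod 266779327 = 57585516.

57585516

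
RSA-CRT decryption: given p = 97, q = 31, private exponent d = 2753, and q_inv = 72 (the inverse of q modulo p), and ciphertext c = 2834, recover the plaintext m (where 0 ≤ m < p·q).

d_p = d mod (p−1) = 2753 mod 96 = 65; d_q = d mod (q−1) = 23.
m₁ = c^(d_p) mod p: c ≡ 21 (mod 97), and 21^65 mod 97 = 56.
m₂ = c^(d_q) mod q: c ≡ 13 (mod 31), and 13^23 mod 31 = 24.
h = q_inv·(m₁ − m₂) mod p = 72·(56 − 24) mod 97 = 73.
m = m₂ + h·q = 24 + 73·31 = 2287.

2287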